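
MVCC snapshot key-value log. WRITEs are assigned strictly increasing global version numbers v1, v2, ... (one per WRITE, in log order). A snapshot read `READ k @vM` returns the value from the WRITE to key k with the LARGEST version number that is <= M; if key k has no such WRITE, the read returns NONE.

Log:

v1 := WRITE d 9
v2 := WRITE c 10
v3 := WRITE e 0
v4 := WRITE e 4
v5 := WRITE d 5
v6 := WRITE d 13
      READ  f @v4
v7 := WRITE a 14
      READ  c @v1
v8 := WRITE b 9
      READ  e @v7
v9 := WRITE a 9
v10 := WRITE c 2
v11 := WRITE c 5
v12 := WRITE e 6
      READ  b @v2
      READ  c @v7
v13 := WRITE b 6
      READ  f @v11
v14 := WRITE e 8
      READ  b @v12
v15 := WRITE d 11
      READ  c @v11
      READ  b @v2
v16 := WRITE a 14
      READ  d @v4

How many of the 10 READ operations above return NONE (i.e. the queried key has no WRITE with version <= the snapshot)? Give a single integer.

v1: WRITE d=9  (d history now [(1, 9)])
v2: WRITE c=10  (c history now [(2, 10)])
v3: WRITE e=0  (e history now [(3, 0)])
v4: WRITE e=4  (e history now [(3, 0), (4, 4)])
v5: WRITE d=5  (d history now [(1, 9), (5, 5)])
v6: WRITE d=13  (d history now [(1, 9), (5, 5), (6, 13)])
READ f @v4: history=[] -> no version <= 4 -> NONE
v7: WRITE a=14  (a history now [(7, 14)])
READ c @v1: history=[(2, 10)] -> no version <= 1 -> NONE
v8: WRITE b=9  (b history now [(8, 9)])
READ e @v7: history=[(3, 0), (4, 4)] -> pick v4 -> 4
v9: WRITE a=9  (a history now [(7, 14), (9, 9)])
v10: WRITE c=2  (c history now [(2, 10), (10, 2)])
v11: WRITE c=5  (c history now [(2, 10), (10, 2), (11, 5)])
v12: WRITE e=6  (e history now [(3, 0), (4, 4), (12, 6)])
READ b @v2: history=[(8, 9)] -> no version <= 2 -> NONE
READ c @v7: history=[(2, 10), (10, 2), (11, 5)] -> pick v2 -> 10
v13: WRITE b=6  (b history now [(8, 9), (13, 6)])
READ f @v11: history=[] -> no version <= 11 -> NONE
v14: WRITE e=8  (e history now [(3, 0), (4, 4), (12, 6), (14, 8)])
READ b @v12: history=[(8, 9), (13, 6)] -> pick v8 -> 9
v15: WRITE d=11  (d history now [(1, 9), (5, 5), (6, 13), (15, 11)])
READ c @v11: history=[(2, 10), (10, 2), (11, 5)] -> pick v11 -> 5
READ b @v2: history=[(8, 9), (13, 6)] -> no version <= 2 -> NONE
v16: WRITE a=14  (a history now [(7, 14), (9, 9), (16, 14)])
READ d @v4: history=[(1, 9), (5, 5), (6, 13), (15, 11)] -> pick v1 -> 9
Read results in order: ['NONE', 'NONE', '4', 'NONE', '10', 'NONE', '9', '5', 'NONE', '9']
NONE count = 5

Answer: 5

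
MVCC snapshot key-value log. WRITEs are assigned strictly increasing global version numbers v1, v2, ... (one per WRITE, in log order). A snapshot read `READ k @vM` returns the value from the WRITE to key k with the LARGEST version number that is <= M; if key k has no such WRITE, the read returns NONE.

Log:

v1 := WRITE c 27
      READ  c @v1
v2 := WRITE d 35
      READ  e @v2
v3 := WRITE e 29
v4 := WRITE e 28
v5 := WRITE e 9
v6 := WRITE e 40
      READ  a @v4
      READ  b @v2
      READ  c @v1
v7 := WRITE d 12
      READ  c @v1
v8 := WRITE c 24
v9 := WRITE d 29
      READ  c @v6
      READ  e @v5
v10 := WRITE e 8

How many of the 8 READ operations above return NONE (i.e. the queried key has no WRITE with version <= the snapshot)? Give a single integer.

Answer: 3

Derivation:
v1: WRITE c=27  (c history now [(1, 27)])
READ c @v1: history=[(1, 27)] -> pick v1 -> 27
v2: WRITE d=35  (d history now [(2, 35)])
READ e @v2: history=[] -> no version <= 2 -> NONE
v3: WRITE e=29  (e history now [(3, 29)])
v4: WRITE e=28  (e history now [(3, 29), (4, 28)])
v5: WRITE e=9  (e history now [(3, 29), (4, 28), (5, 9)])
v6: WRITE e=40  (e history now [(3, 29), (4, 28), (5, 9), (6, 40)])
READ a @v4: history=[] -> no version <= 4 -> NONE
READ b @v2: history=[] -> no version <= 2 -> NONE
READ c @v1: history=[(1, 27)] -> pick v1 -> 27
v7: WRITE d=12  (d history now [(2, 35), (7, 12)])
READ c @v1: history=[(1, 27)] -> pick v1 -> 27
v8: WRITE c=24  (c history now [(1, 27), (8, 24)])
v9: WRITE d=29  (d history now [(2, 35), (7, 12), (9, 29)])
READ c @v6: history=[(1, 27), (8, 24)] -> pick v1 -> 27
READ e @v5: history=[(3, 29), (4, 28), (5, 9), (6, 40)] -> pick v5 -> 9
v10: WRITE e=8  (e history now [(3, 29), (4, 28), (5, 9), (6, 40), (10, 8)])
Read results in order: ['27', 'NONE', 'NONE', 'NONE', '27', '27', '27', '9']
NONE count = 3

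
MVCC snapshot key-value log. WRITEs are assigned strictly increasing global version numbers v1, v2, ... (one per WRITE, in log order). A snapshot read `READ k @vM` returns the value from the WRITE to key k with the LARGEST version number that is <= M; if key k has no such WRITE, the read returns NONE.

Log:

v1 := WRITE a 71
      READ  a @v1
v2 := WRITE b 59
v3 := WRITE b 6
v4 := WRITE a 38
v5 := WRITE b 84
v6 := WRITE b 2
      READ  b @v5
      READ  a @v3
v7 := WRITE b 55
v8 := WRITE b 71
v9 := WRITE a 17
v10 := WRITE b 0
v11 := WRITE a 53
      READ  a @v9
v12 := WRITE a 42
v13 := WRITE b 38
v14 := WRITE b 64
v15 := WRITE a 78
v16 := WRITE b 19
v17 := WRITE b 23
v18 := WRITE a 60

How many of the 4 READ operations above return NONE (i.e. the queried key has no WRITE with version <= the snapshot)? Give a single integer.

v1: WRITE a=71  (a history now [(1, 71)])
READ a @v1: history=[(1, 71)] -> pick v1 -> 71
v2: WRITE b=59  (b history now [(2, 59)])
v3: WRITE b=6  (b history now [(2, 59), (3, 6)])
v4: WRITE a=38  (a history now [(1, 71), (4, 38)])
v5: WRITE b=84  (b history now [(2, 59), (3, 6), (5, 84)])
v6: WRITE b=2  (b history now [(2, 59), (3, 6), (5, 84), (6, 2)])
READ b @v5: history=[(2, 59), (3, 6), (5, 84), (6, 2)] -> pick v5 -> 84
READ a @v3: history=[(1, 71), (4, 38)] -> pick v1 -> 71
v7: WRITE b=55  (b history now [(2, 59), (3, 6), (5, 84), (6, 2), (7, 55)])
v8: WRITE b=71  (b history now [(2, 59), (3, 6), (5, 84), (6, 2), (7, 55), (8, 71)])
v9: WRITE a=17  (a history now [(1, 71), (4, 38), (9, 17)])
v10: WRITE b=0  (b history now [(2, 59), (3, 6), (5, 84), (6, 2), (7, 55), (8, 71), (10, 0)])
v11: WRITE a=53  (a history now [(1, 71), (4, 38), (9, 17), (11, 53)])
READ a @v9: history=[(1, 71), (4, 38), (9, 17), (11, 53)] -> pick v9 -> 17
v12: WRITE a=42  (a history now [(1, 71), (4, 38), (9, 17), (11, 53), (12, 42)])
v13: WRITE b=38  (b history now [(2, 59), (3, 6), (5, 84), (6, 2), (7, 55), (8, 71), (10, 0), (13, 38)])
v14: WRITE b=64  (b history now [(2, 59), (3, 6), (5, 84), (6, 2), (7, 55), (8, 71), (10, 0), (13, 38), (14, 64)])
v15: WRITE a=78  (a history now [(1, 71), (4, 38), (9, 17), (11, 53), (12, 42), (15, 78)])
v16: WRITE b=19  (b history now [(2, 59), (3, 6), (5, 84), (6, 2), (7, 55), (8, 71), (10, 0), (13, 38), (14, 64), (16, 19)])
v17: WRITE b=23  (b history now [(2, 59), (3, 6), (5, 84), (6, 2), (7, 55), (8, 71), (10, 0), (13, 38), (14, 64), (16, 19), (17, 23)])
v18: WRITE a=60  (a history now [(1, 71), (4, 38), (9, 17), (11, 53), (12, 42), (15, 78), (18, 60)])
Read results in order: ['71', '84', '71', '17']
NONE count = 0

Answer: 0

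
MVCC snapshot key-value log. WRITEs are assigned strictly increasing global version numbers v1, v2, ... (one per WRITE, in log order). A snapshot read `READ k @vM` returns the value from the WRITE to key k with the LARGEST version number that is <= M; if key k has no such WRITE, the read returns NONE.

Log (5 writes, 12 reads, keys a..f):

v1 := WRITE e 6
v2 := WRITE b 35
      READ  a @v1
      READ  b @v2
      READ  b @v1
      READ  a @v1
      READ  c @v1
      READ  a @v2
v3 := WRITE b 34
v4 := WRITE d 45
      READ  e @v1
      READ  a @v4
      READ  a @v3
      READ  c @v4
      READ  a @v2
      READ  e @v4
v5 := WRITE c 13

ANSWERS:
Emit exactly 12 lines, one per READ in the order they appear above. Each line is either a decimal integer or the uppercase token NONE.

v1: WRITE e=6  (e history now [(1, 6)])
v2: WRITE b=35  (b history now [(2, 35)])
READ a @v1: history=[] -> no version <= 1 -> NONE
READ b @v2: history=[(2, 35)] -> pick v2 -> 35
READ b @v1: history=[(2, 35)] -> no version <= 1 -> NONE
READ a @v1: history=[] -> no version <= 1 -> NONE
READ c @v1: history=[] -> no version <= 1 -> NONE
READ a @v2: history=[] -> no version <= 2 -> NONE
v3: WRITE b=34  (b history now [(2, 35), (3, 34)])
v4: WRITE d=45  (d history now [(4, 45)])
READ e @v1: history=[(1, 6)] -> pick v1 -> 6
READ a @v4: history=[] -> no version <= 4 -> NONE
READ a @v3: history=[] -> no version <= 3 -> NONE
READ c @v4: history=[] -> no version <= 4 -> NONE
READ a @v2: history=[] -> no version <= 2 -> NONE
READ e @v4: history=[(1, 6)] -> pick v1 -> 6
v5: WRITE c=13  (c history now [(5, 13)])

Answer: NONE
35
NONE
NONE
NONE
NONE
6
NONE
NONE
NONE
NONE
6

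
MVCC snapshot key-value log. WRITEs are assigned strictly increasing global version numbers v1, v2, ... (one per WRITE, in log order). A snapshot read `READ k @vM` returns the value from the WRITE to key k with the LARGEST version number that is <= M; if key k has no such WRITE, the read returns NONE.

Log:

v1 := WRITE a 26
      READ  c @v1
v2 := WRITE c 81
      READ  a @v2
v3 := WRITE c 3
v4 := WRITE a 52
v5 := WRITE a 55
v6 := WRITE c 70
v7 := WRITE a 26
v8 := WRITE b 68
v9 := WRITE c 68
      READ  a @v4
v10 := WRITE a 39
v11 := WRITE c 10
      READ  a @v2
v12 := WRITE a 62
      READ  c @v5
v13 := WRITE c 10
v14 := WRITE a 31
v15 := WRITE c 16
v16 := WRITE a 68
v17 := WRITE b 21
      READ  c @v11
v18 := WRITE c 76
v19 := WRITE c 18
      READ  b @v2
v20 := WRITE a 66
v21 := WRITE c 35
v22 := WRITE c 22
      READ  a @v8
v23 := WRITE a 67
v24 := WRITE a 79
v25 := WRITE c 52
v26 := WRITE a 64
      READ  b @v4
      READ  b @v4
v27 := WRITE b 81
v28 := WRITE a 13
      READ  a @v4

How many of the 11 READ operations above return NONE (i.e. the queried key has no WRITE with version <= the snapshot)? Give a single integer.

v1: WRITE a=26  (a history now [(1, 26)])
READ c @v1: history=[] -> no version <= 1 -> NONE
v2: WRITE c=81  (c history now [(2, 81)])
READ a @v2: history=[(1, 26)] -> pick v1 -> 26
v3: WRITE c=3  (c history now [(2, 81), (3, 3)])
v4: WRITE a=52  (a history now [(1, 26), (4, 52)])
v5: WRITE a=55  (a history now [(1, 26), (4, 52), (5, 55)])
v6: WRITE c=70  (c history now [(2, 81), (3, 3), (6, 70)])
v7: WRITE a=26  (a history now [(1, 26), (4, 52), (5, 55), (7, 26)])
v8: WRITE b=68  (b history now [(8, 68)])
v9: WRITE c=68  (c history now [(2, 81), (3, 3), (6, 70), (9, 68)])
READ a @v4: history=[(1, 26), (4, 52), (5, 55), (7, 26)] -> pick v4 -> 52
v10: WRITE a=39  (a history now [(1, 26), (4, 52), (5, 55), (7, 26), (10, 39)])
v11: WRITE c=10  (c history now [(2, 81), (3, 3), (6, 70), (9, 68), (11, 10)])
READ a @v2: history=[(1, 26), (4, 52), (5, 55), (7, 26), (10, 39)] -> pick v1 -> 26
v12: WRITE a=62  (a history now [(1, 26), (4, 52), (5, 55), (7, 26), (10, 39), (12, 62)])
READ c @v5: history=[(2, 81), (3, 3), (6, 70), (9, 68), (11, 10)] -> pick v3 -> 3
v13: WRITE c=10  (c history now [(2, 81), (3, 3), (6, 70), (9, 68), (11, 10), (13, 10)])
v14: WRITE a=31  (a history now [(1, 26), (4, 52), (5, 55), (7, 26), (10, 39), (12, 62), (14, 31)])
v15: WRITE c=16  (c history now [(2, 81), (3, 3), (6, 70), (9, 68), (11, 10), (13, 10), (15, 16)])
v16: WRITE a=68  (a history now [(1, 26), (4, 52), (5, 55), (7, 26), (10, 39), (12, 62), (14, 31), (16, 68)])
v17: WRITE b=21  (b history now [(8, 68), (17, 21)])
READ c @v11: history=[(2, 81), (3, 3), (6, 70), (9, 68), (11, 10), (13, 10), (15, 16)] -> pick v11 -> 10
v18: WRITE c=76  (c history now [(2, 81), (3, 3), (6, 70), (9, 68), (11, 10), (13, 10), (15, 16), (18, 76)])
v19: WRITE c=18  (c history now [(2, 81), (3, 3), (6, 70), (9, 68), (11, 10), (13, 10), (15, 16), (18, 76), (19, 18)])
READ b @v2: history=[(8, 68), (17, 21)] -> no version <= 2 -> NONE
v20: WRITE a=66  (a history now [(1, 26), (4, 52), (5, 55), (7, 26), (10, 39), (12, 62), (14, 31), (16, 68), (20, 66)])
v21: WRITE c=35  (c history now [(2, 81), (3, 3), (6, 70), (9, 68), (11, 10), (13, 10), (15, 16), (18, 76), (19, 18), (21, 35)])
v22: WRITE c=22  (c history now [(2, 81), (3, 3), (6, 70), (9, 68), (11, 10), (13, 10), (15, 16), (18, 76), (19, 18), (21, 35), (22, 22)])
READ a @v8: history=[(1, 26), (4, 52), (5, 55), (7, 26), (10, 39), (12, 62), (14, 31), (16, 68), (20, 66)] -> pick v7 -> 26
v23: WRITE a=67  (a history now [(1, 26), (4, 52), (5, 55), (7, 26), (10, 39), (12, 62), (14, 31), (16, 68), (20, 66), (23, 67)])
v24: WRITE a=79  (a history now [(1, 26), (4, 52), (5, 55), (7, 26), (10, 39), (12, 62), (14, 31), (16, 68), (20, 66), (23, 67), (24, 79)])
v25: WRITE c=52  (c history now [(2, 81), (3, 3), (6, 70), (9, 68), (11, 10), (13, 10), (15, 16), (18, 76), (19, 18), (21, 35), (22, 22), (25, 52)])
v26: WRITE a=64  (a history now [(1, 26), (4, 52), (5, 55), (7, 26), (10, 39), (12, 62), (14, 31), (16, 68), (20, 66), (23, 67), (24, 79), (26, 64)])
READ b @v4: history=[(8, 68), (17, 21)] -> no version <= 4 -> NONE
READ b @v4: history=[(8, 68), (17, 21)] -> no version <= 4 -> NONE
v27: WRITE b=81  (b history now [(8, 68), (17, 21), (27, 81)])
v28: WRITE a=13  (a history now [(1, 26), (4, 52), (5, 55), (7, 26), (10, 39), (12, 62), (14, 31), (16, 68), (20, 66), (23, 67), (24, 79), (26, 64), (28, 13)])
READ a @v4: history=[(1, 26), (4, 52), (5, 55), (7, 26), (10, 39), (12, 62), (14, 31), (16, 68), (20, 66), (23, 67), (24, 79), (26, 64), (28, 13)] -> pick v4 -> 52
Read results in order: ['NONE', '26', '52', '26', '3', '10', 'NONE', '26', 'NONE', 'NONE', '52']
NONE count = 4

Answer: 4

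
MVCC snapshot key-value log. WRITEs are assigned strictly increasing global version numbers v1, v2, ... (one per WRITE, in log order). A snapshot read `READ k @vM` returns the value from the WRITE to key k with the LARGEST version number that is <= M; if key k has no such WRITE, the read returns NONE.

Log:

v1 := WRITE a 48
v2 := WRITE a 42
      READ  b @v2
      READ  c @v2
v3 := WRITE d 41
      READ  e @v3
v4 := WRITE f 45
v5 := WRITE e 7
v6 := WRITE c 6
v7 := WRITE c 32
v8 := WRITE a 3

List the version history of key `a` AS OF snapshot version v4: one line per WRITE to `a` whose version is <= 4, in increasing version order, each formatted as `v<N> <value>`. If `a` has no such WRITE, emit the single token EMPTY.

Scan writes for key=a with version <= 4:
  v1 WRITE a 48 -> keep
  v2 WRITE a 42 -> keep
  v3 WRITE d 41 -> skip
  v4 WRITE f 45 -> skip
  v5 WRITE e 7 -> skip
  v6 WRITE c 6 -> skip
  v7 WRITE c 32 -> skip
  v8 WRITE a 3 -> drop (> snap)
Collected: [(1, 48), (2, 42)]

Answer: v1 48
v2 42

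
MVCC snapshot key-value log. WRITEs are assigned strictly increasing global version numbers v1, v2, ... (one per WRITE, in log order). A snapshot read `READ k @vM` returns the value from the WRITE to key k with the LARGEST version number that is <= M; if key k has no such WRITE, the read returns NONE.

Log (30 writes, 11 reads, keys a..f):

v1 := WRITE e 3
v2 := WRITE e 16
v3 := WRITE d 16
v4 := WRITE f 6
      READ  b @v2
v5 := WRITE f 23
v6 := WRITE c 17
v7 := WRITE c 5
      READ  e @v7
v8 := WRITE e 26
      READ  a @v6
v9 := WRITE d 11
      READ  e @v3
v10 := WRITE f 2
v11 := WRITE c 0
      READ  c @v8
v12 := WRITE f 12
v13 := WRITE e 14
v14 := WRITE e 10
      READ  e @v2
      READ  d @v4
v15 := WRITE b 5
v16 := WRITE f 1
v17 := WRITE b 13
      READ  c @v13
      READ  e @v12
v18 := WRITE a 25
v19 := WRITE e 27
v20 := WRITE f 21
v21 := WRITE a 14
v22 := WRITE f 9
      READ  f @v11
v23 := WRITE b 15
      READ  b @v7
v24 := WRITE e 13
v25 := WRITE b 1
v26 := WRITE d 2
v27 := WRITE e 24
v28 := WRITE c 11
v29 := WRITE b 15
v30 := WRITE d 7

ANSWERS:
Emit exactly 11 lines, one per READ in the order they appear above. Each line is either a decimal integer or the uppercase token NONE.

v1: WRITE e=3  (e history now [(1, 3)])
v2: WRITE e=16  (e history now [(1, 3), (2, 16)])
v3: WRITE d=16  (d history now [(3, 16)])
v4: WRITE f=6  (f history now [(4, 6)])
READ b @v2: history=[] -> no version <= 2 -> NONE
v5: WRITE f=23  (f history now [(4, 6), (5, 23)])
v6: WRITE c=17  (c history now [(6, 17)])
v7: WRITE c=5  (c history now [(6, 17), (7, 5)])
READ e @v7: history=[(1, 3), (2, 16)] -> pick v2 -> 16
v8: WRITE e=26  (e history now [(1, 3), (2, 16), (8, 26)])
READ a @v6: history=[] -> no version <= 6 -> NONE
v9: WRITE d=11  (d history now [(3, 16), (9, 11)])
READ e @v3: history=[(1, 3), (2, 16), (8, 26)] -> pick v2 -> 16
v10: WRITE f=2  (f history now [(4, 6), (5, 23), (10, 2)])
v11: WRITE c=0  (c history now [(6, 17), (7, 5), (11, 0)])
READ c @v8: history=[(6, 17), (7, 5), (11, 0)] -> pick v7 -> 5
v12: WRITE f=12  (f history now [(4, 6), (5, 23), (10, 2), (12, 12)])
v13: WRITE e=14  (e history now [(1, 3), (2, 16), (8, 26), (13, 14)])
v14: WRITE e=10  (e history now [(1, 3), (2, 16), (8, 26), (13, 14), (14, 10)])
READ e @v2: history=[(1, 3), (2, 16), (8, 26), (13, 14), (14, 10)] -> pick v2 -> 16
READ d @v4: history=[(3, 16), (9, 11)] -> pick v3 -> 16
v15: WRITE b=5  (b history now [(15, 5)])
v16: WRITE f=1  (f history now [(4, 6), (5, 23), (10, 2), (12, 12), (16, 1)])
v17: WRITE b=13  (b history now [(15, 5), (17, 13)])
READ c @v13: history=[(6, 17), (7, 5), (11, 0)] -> pick v11 -> 0
READ e @v12: history=[(1, 3), (2, 16), (8, 26), (13, 14), (14, 10)] -> pick v8 -> 26
v18: WRITE a=25  (a history now [(18, 25)])
v19: WRITE e=27  (e history now [(1, 3), (2, 16), (8, 26), (13, 14), (14, 10), (19, 27)])
v20: WRITE f=21  (f history now [(4, 6), (5, 23), (10, 2), (12, 12), (16, 1), (20, 21)])
v21: WRITE a=14  (a history now [(18, 25), (21, 14)])
v22: WRITE f=9  (f history now [(4, 6), (5, 23), (10, 2), (12, 12), (16, 1), (20, 21), (22, 9)])
READ f @v11: history=[(4, 6), (5, 23), (10, 2), (12, 12), (16, 1), (20, 21), (22, 9)] -> pick v10 -> 2
v23: WRITE b=15  (b history now [(15, 5), (17, 13), (23, 15)])
READ b @v7: history=[(15, 5), (17, 13), (23, 15)] -> no version <= 7 -> NONE
v24: WRITE e=13  (e history now [(1, 3), (2, 16), (8, 26), (13, 14), (14, 10), (19, 27), (24, 13)])
v25: WRITE b=1  (b history now [(15, 5), (17, 13), (23, 15), (25, 1)])
v26: WRITE d=2  (d history now [(3, 16), (9, 11), (26, 2)])
v27: WRITE e=24  (e history now [(1, 3), (2, 16), (8, 26), (13, 14), (14, 10), (19, 27), (24, 13), (27, 24)])
v28: WRITE c=11  (c history now [(6, 17), (7, 5), (11, 0), (28, 11)])
v29: WRITE b=15  (b history now [(15, 5), (17, 13), (23, 15), (25, 1), (29, 15)])
v30: WRITE d=7  (d history now [(3, 16), (9, 11), (26, 2), (30, 7)])

Answer: NONE
16
NONE
16
5
16
16
0
26
2
NONE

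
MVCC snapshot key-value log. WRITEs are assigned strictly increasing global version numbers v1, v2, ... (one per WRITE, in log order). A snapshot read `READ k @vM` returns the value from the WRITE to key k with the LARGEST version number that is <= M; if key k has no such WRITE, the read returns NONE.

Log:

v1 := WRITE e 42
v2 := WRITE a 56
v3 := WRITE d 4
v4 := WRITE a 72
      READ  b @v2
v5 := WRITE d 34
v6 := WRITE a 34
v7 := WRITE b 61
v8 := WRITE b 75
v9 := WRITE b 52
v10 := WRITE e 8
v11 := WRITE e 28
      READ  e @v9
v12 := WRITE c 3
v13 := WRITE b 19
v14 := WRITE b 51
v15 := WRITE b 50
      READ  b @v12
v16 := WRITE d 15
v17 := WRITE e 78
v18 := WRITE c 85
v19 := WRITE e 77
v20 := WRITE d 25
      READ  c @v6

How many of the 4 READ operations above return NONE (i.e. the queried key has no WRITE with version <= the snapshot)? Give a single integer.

v1: WRITE e=42  (e history now [(1, 42)])
v2: WRITE a=56  (a history now [(2, 56)])
v3: WRITE d=4  (d history now [(3, 4)])
v4: WRITE a=72  (a history now [(2, 56), (4, 72)])
READ b @v2: history=[] -> no version <= 2 -> NONE
v5: WRITE d=34  (d history now [(3, 4), (5, 34)])
v6: WRITE a=34  (a history now [(2, 56), (4, 72), (6, 34)])
v7: WRITE b=61  (b history now [(7, 61)])
v8: WRITE b=75  (b history now [(7, 61), (8, 75)])
v9: WRITE b=52  (b history now [(7, 61), (8, 75), (9, 52)])
v10: WRITE e=8  (e history now [(1, 42), (10, 8)])
v11: WRITE e=28  (e history now [(1, 42), (10, 8), (11, 28)])
READ e @v9: history=[(1, 42), (10, 8), (11, 28)] -> pick v1 -> 42
v12: WRITE c=3  (c history now [(12, 3)])
v13: WRITE b=19  (b history now [(7, 61), (8, 75), (9, 52), (13, 19)])
v14: WRITE b=51  (b history now [(7, 61), (8, 75), (9, 52), (13, 19), (14, 51)])
v15: WRITE b=50  (b history now [(7, 61), (8, 75), (9, 52), (13, 19), (14, 51), (15, 50)])
READ b @v12: history=[(7, 61), (8, 75), (9, 52), (13, 19), (14, 51), (15, 50)] -> pick v9 -> 52
v16: WRITE d=15  (d history now [(3, 4), (5, 34), (16, 15)])
v17: WRITE e=78  (e history now [(1, 42), (10, 8), (11, 28), (17, 78)])
v18: WRITE c=85  (c history now [(12, 3), (18, 85)])
v19: WRITE e=77  (e history now [(1, 42), (10, 8), (11, 28), (17, 78), (19, 77)])
v20: WRITE d=25  (d history now [(3, 4), (5, 34), (16, 15), (20, 25)])
READ c @v6: history=[(12, 3), (18, 85)] -> no version <= 6 -> NONE
Read results in order: ['NONE', '42', '52', 'NONE']
NONE count = 2

Answer: 2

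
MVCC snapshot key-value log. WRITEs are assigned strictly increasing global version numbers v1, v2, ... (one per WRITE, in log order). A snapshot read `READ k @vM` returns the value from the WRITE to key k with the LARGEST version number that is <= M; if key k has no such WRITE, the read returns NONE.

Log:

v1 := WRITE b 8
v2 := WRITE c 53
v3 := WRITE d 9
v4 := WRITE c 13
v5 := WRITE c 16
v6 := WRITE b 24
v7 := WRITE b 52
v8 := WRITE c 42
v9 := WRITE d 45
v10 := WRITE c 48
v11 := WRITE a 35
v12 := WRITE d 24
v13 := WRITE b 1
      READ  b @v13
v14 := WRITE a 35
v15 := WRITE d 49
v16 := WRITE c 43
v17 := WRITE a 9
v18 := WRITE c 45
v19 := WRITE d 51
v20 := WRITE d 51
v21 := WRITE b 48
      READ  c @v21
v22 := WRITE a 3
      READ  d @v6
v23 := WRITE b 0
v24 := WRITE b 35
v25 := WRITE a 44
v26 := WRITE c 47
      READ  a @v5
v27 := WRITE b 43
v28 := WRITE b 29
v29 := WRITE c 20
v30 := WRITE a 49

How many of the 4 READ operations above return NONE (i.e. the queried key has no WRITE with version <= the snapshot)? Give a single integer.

Answer: 1

Derivation:
v1: WRITE b=8  (b history now [(1, 8)])
v2: WRITE c=53  (c history now [(2, 53)])
v3: WRITE d=9  (d history now [(3, 9)])
v4: WRITE c=13  (c history now [(2, 53), (4, 13)])
v5: WRITE c=16  (c history now [(2, 53), (4, 13), (5, 16)])
v6: WRITE b=24  (b history now [(1, 8), (6, 24)])
v7: WRITE b=52  (b history now [(1, 8), (6, 24), (7, 52)])
v8: WRITE c=42  (c history now [(2, 53), (4, 13), (5, 16), (8, 42)])
v9: WRITE d=45  (d history now [(3, 9), (9, 45)])
v10: WRITE c=48  (c history now [(2, 53), (4, 13), (5, 16), (8, 42), (10, 48)])
v11: WRITE a=35  (a history now [(11, 35)])
v12: WRITE d=24  (d history now [(3, 9), (9, 45), (12, 24)])
v13: WRITE b=1  (b history now [(1, 8), (6, 24), (7, 52), (13, 1)])
READ b @v13: history=[(1, 8), (6, 24), (7, 52), (13, 1)] -> pick v13 -> 1
v14: WRITE a=35  (a history now [(11, 35), (14, 35)])
v15: WRITE d=49  (d history now [(3, 9), (9, 45), (12, 24), (15, 49)])
v16: WRITE c=43  (c history now [(2, 53), (4, 13), (5, 16), (8, 42), (10, 48), (16, 43)])
v17: WRITE a=9  (a history now [(11, 35), (14, 35), (17, 9)])
v18: WRITE c=45  (c history now [(2, 53), (4, 13), (5, 16), (8, 42), (10, 48), (16, 43), (18, 45)])
v19: WRITE d=51  (d history now [(3, 9), (9, 45), (12, 24), (15, 49), (19, 51)])
v20: WRITE d=51  (d history now [(3, 9), (9, 45), (12, 24), (15, 49), (19, 51), (20, 51)])
v21: WRITE b=48  (b history now [(1, 8), (6, 24), (7, 52), (13, 1), (21, 48)])
READ c @v21: history=[(2, 53), (4, 13), (5, 16), (8, 42), (10, 48), (16, 43), (18, 45)] -> pick v18 -> 45
v22: WRITE a=3  (a history now [(11, 35), (14, 35), (17, 9), (22, 3)])
READ d @v6: history=[(3, 9), (9, 45), (12, 24), (15, 49), (19, 51), (20, 51)] -> pick v3 -> 9
v23: WRITE b=0  (b history now [(1, 8), (6, 24), (7, 52), (13, 1), (21, 48), (23, 0)])
v24: WRITE b=35  (b history now [(1, 8), (6, 24), (7, 52), (13, 1), (21, 48), (23, 0), (24, 35)])
v25: WRITE a=44  (a history now [(11, 35), (14, 35), (17, 9), (22, 3), (25, 44)])
v26: WRITE c=47  (c history now [(2, 53), (4, 13), (5, 16), (8, 42), (10, 48), (16, 43), (18, 45), (26, 47)])
READ a @v5: history=[(11, 35), (14, 35), (17, 9), (22, 3), (25, 44)] -> no version <= 5 -> NONE
v27: WRITE b=43  (b history now [(1, 8), (6, 24), (7, 52), (13, 1), (21, 48), (23, 0), (24, 35), (27, 43)])
v28: WRITE b=29  (b history now [(1, 8), (6, 24), (7, 52), (13, 1), (21, 48), (23, 0), (24, 35), (27, 43), (28, 29)])
v29: WRITE c=20  (c history now [(2, 53), (4, 13), (5, 16), (8, 42), (10, 48), (16, 43), (18, 45), (26, 47), (29, 20)])
v30: WRITE a=49  (a history now [(11, 35), (14, 35), (17, 9), (22, 3), (25, 44), (30, 49)])
Read results in order: ['1', '45', '9', 'NONE']
NONE count = 1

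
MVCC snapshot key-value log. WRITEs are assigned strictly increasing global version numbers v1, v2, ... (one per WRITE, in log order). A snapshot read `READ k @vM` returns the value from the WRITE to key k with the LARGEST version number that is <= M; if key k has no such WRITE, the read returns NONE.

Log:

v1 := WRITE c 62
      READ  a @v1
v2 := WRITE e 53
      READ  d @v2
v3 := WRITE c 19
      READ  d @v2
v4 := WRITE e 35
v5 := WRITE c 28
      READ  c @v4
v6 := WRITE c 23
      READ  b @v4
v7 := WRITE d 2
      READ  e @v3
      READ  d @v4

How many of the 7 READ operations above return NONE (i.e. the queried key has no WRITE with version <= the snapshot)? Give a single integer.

v1: WRITE c=62  (c history now [(1, 62)])
READ a @v1: history=[] -> no version <= 1 -> NONE
v2: WRITE e=53  (e history now [(2, 53)])
READ d @v2: history=[] -> no version <= 2 -> NONE
v3: WRITE c=19  (c history now [(1, 62), (3, 19)])
READ d @v2: history=[] -> no version <= 2 -> NONE
v4: WRITE e=35  (e history now [(2, 53), (4, 35)])
v5: WRITE c=28  (c history now [(1, 62), (3, 19), (5, 28)])
READ c @v4: history=[(1, 62), (3, 19), (5, 28)] -> pick v3 -> 19
v6: WRITE c=23  (c history now [(1, 62), (3, 19), (5, 28), (6, 23)])
READ b @v4: history=[] -> no version <= 4 -> NONE
v7: WRITE d=2  (d history now [(7, 2)])
READ e @v3: history=[(2, 53), (4, 35)] -> pick v2 -> 53
READ d @v4: history=[(7, 2)] -> no version <= 4 -> NONE
Read results in order: ['NONE', 'NONE', 'NONE', '19', 'NONE', '53', 'NONE']
NONE count = 5

Answer: 5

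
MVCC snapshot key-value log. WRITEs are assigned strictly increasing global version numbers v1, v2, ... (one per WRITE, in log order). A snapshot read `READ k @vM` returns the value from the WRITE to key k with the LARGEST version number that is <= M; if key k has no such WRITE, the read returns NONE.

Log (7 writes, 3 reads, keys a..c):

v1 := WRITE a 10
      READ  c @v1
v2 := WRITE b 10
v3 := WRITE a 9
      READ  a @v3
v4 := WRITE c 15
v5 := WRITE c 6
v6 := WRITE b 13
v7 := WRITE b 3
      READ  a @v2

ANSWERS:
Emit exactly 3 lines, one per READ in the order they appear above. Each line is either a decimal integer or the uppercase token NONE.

v1: WRITE a=10  (a history now [(1, 10)])
READ c @v1: history=[] -> no version <= 1 -> NONE
v2: WRITE b=10  (b history now [(2, 10)])
v3: WRITE a=9  (a history now [(1, 10), (3, 9)])
READ a @v3: history=[(1, 10), (3, 9)] -> pick v3 -> 9
v4: WRITE c=15  (c history now [(4, 15)])
v5: WRITE c=6  (c history now [(4, 15), (5, 6)])
v6: WRITE b=13  (b history now [(2, 10), (6, 13)])
v7: WRITE b=3  (b history now [(2, 10), (6, 13), (7, 3)])
READ a @v2: history=[(1, 10), (3, 9)] -> pick v1 -> 10

Answer: NONE
9
10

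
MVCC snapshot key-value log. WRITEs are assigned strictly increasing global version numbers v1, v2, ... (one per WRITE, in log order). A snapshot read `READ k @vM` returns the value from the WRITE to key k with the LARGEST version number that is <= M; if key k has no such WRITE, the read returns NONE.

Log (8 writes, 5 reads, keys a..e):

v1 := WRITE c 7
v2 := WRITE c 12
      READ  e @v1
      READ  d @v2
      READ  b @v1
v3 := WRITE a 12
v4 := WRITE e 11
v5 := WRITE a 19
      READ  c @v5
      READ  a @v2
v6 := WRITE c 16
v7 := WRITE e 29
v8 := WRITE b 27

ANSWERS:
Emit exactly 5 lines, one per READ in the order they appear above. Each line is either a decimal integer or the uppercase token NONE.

Answer: NONE
NONE
NONE
12
NONE

Derivation:
v1: WRITE c=7  (c history now [(1, 7)])
v2: WRITE c=12  (c history now [(1, 7), (2, 12)])
READ e @v1: history=[] -> no version <= 1 -> NONE
READ d @v2: history=[] -> no version <= 2 -> NONE
READ b @v1: history=[] -> no version <= 1 -> NONE
v3: WRITE a=12  (a history now [(3, 12)])
v4: WRITE e=11  (e history now [(4, 11)])
v5: WRITE a=19  (a history now [(3, 12), (5, 19)])
READ c @v5: history=[(1, 7), (2, 12)] -> pick v2 -> 12
READ a @v2: history=[(3, 12), (5, 19)] -> no version <= 2 -> NONE
v6: WRITE c=16  (c history now [(1, 7), (2, 12), (6, 16)])
v7: WRITE e=29  (e history now [(4, 11), (7, 29)])
v8: WRITE b=27  (b history now [(8, 27)])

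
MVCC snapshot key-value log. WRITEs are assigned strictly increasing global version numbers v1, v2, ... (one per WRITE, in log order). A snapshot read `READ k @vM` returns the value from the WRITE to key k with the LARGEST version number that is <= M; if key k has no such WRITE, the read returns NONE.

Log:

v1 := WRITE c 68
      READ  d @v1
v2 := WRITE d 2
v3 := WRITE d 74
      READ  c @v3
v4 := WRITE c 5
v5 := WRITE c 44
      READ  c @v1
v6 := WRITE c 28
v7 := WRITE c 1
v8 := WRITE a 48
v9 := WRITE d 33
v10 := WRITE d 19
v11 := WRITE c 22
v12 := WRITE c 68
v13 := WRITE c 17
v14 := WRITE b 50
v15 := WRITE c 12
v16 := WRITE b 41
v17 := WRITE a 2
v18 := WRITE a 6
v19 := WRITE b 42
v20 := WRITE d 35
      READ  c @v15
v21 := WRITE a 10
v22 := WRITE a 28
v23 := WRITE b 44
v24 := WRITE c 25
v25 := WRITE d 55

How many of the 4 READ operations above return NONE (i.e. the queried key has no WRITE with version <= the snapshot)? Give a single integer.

Answer: 1

Derivation:
v1: WRITE c=68  (c history now [(1, 68)])
READ d @v1: history=[] -> no version <= 1 -> NONE
v2: WRITE d=2  (d history now [(2, 2)])
v3: WRITE d=74  (d history now [(2, 2), (3, 74)])
READ c @v3: history=[(1, 68)] -> pick v1 -> 68
v4: WRITE c=5  (c history now [(1, 68), (4, 5)])
v5: WRITE c=44  (c history now [(1, 68), (4, 5), (5, 44)])
READ c @v1: history=[(1, 68), (4, 5), (5, 44)] -> pick v1 -> 68
v6: WRITE c=28  (c history now [(1, 68), (4, 5), (5, 44), (6, 28)])
v7: WRITE c=1  (c history now [(1, 68), (4, 5), (5, 44), (6, 28), (7, 1)])
v8: WRITE a=48  (a history now [(8, 48)])
v9: WRITE d=33  (d history now [(2, 2), (3, 74), (9, 33)])
v10: WRITE d=19  (d history now [(2, 2), (3, 74), (9, 33), (10, 19)])
v11: WRITE c=22  (c history now [(1, 68), (4, 5), (5, 44), (6, 28), (7, 1), (11, 22)])
v12: WRITE c=68  (c history now [(1, 68), (4, 5), (5, 44), (6, 28), (7, 1), (11, 22), (12, 68)])
v13: WRITE c=17  (c history now [(1, 68), (4, 5), (5, 44), (6, 28), (7, 1), (11, 22), (12, 68), (13, 17)])
v14: WRITE b=50  (b history now [(14, 50)])
v15: WRITE c=12  (c history now [(1, 68), (4, 5), (5, 44), (6, 28), (7, 1), (11, 22), (12, 68), (13, 17), (15, 12)])
v16: WRITE b=41  (b history now [(14, 50), (16, 41)])
v17: WRITE a=2  (a history now [(8, 48), (17, 2)])
v18: WRITE a=6  (a history now [(8, 48), (17, 2), (18, 6)])
v19: WRITE b=42  (b history now [(14, 50), (16, 41), (19, 42)])
v20: WRITE d=35  (d history now [(2, 2), (3, 74), (9, 33), (10, 19), (20, 35)])
READ c @v15: history=[(1, 68), (4, 5), (5, 44), (6, 28), (7, 1), (11, 22), (12, 68), (13, 17), (15, 12)] -> pick v15 -> 12
v21: WRITE a=10  (a history now [(8, 48), (17, 2), (18, 6), (21, 10)])
v22: WRITE a=28  (a history now [(8, 48), (17, 2), (18, 6), (21, 10), (22, 28)])
v23: WRITE b=44  (b history now [(14, 50), (16, 41), (19, 42), (23, 44)])
v24: WRITE c=25  (c history now [(1, 68), (4, 5), (5, 44), (6, 28), (7, 1), (11, 22), (12, 68), (13, 17), (15, 12), (24, 25)])
v25: WRITE d=55  (d history now [(2, 2), (3, 74), (9, 33), (10, 19), (20, 35), (25, 55)])
Read results in order: ['NONE', '68', '68', '12']
NONE count = 1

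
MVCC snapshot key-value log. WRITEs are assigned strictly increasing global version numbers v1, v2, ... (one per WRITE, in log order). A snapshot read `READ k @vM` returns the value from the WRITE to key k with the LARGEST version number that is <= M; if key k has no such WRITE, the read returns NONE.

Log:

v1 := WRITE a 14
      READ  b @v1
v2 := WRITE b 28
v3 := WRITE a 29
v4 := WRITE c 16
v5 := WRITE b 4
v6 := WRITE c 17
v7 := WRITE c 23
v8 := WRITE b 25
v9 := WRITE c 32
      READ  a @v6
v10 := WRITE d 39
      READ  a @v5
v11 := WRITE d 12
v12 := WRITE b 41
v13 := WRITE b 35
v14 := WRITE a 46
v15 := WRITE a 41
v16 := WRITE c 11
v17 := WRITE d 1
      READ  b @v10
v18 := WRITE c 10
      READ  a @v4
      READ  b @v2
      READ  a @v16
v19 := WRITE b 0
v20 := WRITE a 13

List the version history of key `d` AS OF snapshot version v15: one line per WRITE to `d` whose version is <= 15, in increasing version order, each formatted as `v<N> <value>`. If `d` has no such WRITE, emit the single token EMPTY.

Answer: v10 39
v11 12

Derivation:
Scan writes for key=d with version <= 15:
  v1 WRITE a 14 -> skip
  v2 WRITE b 28 -> skip
  v3 WRITE a 29 -> skip
  v4 WRITE c 16 -> skip
  v5 WRITE b 4 -> skip
  v6 WRITE c 17 -> skip
  v7 WRITE c 23 -> skip
  v8 WRITE b 25 -> skip
  v9 WRITE c 32 -> skip
  v10 WRITE d 39 -> keep
  v11 WRITE d 12 -> keep
  v12 WRITE b 41 -> skip
  v13 WRITE b 35 -> skip
  v14 WRITE a 46 -> skip
  v15 WRITE a 41 -> skip
  v16 WRITE c 11 -> skip
  v17 WRITE d 1 -> drop (> snap)
  v18 WRITE c 10 -> skip
  v19 WRITE b 0 -> skip
  v20 WRITE a 13 -> skip
Collected: [(10, 39), (11, 12)]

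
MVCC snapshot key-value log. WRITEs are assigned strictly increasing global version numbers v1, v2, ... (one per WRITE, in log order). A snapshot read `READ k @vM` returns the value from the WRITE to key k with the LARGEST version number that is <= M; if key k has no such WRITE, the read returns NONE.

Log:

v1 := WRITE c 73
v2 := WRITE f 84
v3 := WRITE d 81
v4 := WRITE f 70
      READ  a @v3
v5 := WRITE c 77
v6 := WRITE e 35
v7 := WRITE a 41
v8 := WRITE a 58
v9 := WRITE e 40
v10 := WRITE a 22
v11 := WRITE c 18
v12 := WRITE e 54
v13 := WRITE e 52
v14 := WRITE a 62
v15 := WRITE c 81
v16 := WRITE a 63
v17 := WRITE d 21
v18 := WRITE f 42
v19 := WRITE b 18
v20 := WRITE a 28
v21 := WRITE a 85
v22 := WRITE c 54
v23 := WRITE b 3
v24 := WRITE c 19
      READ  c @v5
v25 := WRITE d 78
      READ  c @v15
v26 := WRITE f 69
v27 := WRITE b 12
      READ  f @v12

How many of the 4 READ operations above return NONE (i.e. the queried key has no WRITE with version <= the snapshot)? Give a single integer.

v1: WRITE c=73  (c history now [(1, 73)])
v2: WRITE f=84  (f history now [(2, 84)])
v3: WRITE d=81  (d history now [(3, 81)])
v4: WRITE f=70  (f history now [(2, 84), (4, 70)])
READ a @v3: history=[] -> no version <= 3 -> NONE
v5: WRITE c=77  (c history now [(1, 73), (5, 77)])
v6: WRITE e=35  (e history now [(6, 35)])
v7: WRITE a=41  (a history now [(7, 41)])
v8: WRITE a=58  (a history now [(7, 41), (8, 58)])
v9: WRITE e=40  (e history now [(6, 35), (9, 40)])
v10: WRITE a=22  (a history now [(7, 41), (8, 58), (10, 22)])
v11: WRITE c=18  (c history now [(1, 73), (5, 77), (11, 18)])
v12: WRITE e=54  (e history now [(6, 35), (9, 40), (12, 54)])
v13: WRITE e=52  (e history now [(6, 35), (9, 40), (12, 54), (13, 52)])
v14: WRITE a=62  (a history now [(7, 41), (8, 58), (10, 22), (14, 62)])
v15: WRITE c=81  (c history now [(1, 73), (5, 77), (11, 18), (15, 81)])
v16: WRITE a=63  (a history now [(7, 41), (8, 58), (10, 22), (14, 62), (16, 63)])
v17: WRITE d=21  (d history now [(3, 81), (17, 21)])
v18: WRITE f=42  (f history now [(2, 84), (4, 70), (18, 42)])
v19: WRITE b=18  (b history now [(19, 18)])
v20: WRITE a=28  (a history now [(7, 41), (8, 58), (10, 22), (14, 62), (16, 63), (20, 28)])
v21: WRITE a=85  (a history now [(7, 41), (8, 58), (10, 22), (14, 62), (16, 63), (20, 28), (21, 85)])
v22: WRITE c=54  (c history now [(1, 73), (5, 77), (11, 18), (15, 81), (22, 54)])
v23: WRITE b=3  (b history now [(19, 18), (23, 3)])
v24: WRITE c=19  (c history now [(1, 73), (5, 77), (11, 18), (15, 81), (22, 54), (24, 19)])
READ c @v5: history=[(1, 73), (5, 77), (11, 18), (15, 81), (22, 54), (24, 19)] -> pick v5 -> 77
v25: WRITE d=78  (d history now [(3, 81), (17, 21), (25, 78)])
READ c @v15: history=[(1, 73), (5, 77), (11, 18), (15, 81), (22, 54), (24, 19)] -> pick v15 -> 81
v26: WRITE f=69  (f history now [(2, 84), (4, 70), (18, 42), (26, 69)])
v27: WRITE b=12  (b history now [(19, 18), (23, 3), (27, 12)])
READ f @v12: history=[(2, 84), (4, 70), (18, 42), (26, 69)] -> pick v4 -> 70
Read results in order: ['NONE', '77', '81', '70']
NONE count = 1

Answer: 1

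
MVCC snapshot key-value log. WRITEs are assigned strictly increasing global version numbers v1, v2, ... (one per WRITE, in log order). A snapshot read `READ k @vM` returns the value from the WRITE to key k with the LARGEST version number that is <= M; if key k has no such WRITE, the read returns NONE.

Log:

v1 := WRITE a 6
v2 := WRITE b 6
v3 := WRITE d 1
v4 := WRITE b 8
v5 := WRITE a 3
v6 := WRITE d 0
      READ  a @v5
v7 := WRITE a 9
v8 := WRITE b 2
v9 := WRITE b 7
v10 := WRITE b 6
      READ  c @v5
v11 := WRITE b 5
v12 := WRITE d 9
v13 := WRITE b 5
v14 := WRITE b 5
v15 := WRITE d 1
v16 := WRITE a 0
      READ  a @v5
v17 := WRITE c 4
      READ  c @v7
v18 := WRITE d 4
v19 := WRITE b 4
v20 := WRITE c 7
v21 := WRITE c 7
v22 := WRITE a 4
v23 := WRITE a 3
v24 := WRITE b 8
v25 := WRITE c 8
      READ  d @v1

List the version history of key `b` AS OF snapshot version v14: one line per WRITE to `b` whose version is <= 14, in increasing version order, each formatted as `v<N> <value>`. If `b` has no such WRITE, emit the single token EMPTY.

Scan writes for key=b with version <= 14:
  v1 WRITE a 6 -> skip
  v2 WRITE b 6 -> keep
  v3 WRITE d 1 -> skip
  v4 WRITE b 8 -> keep
  v5 WRITE a 3 -> skip
  v6 WRITE d 0 -> skip
  v7 WRITE a 9 -> skip
  v8 WRITE b 2 -> keep
  v9 WRITE b 7 -> keep
  v10 WRITE b 6 -> keep
  v11 WRITE b 5 -> keep
  v12 WRITE d 9 -> skip
  v13 WRITE b 5 -> keep
  v14 WRITE b 5 -> keep
  v15 WRITE d 1 -> skip
  v16 WRITE a 0 -> skip
  v17 WRITE c 4 -> skip
  v18 WRITE d 4 -> skip
  v19 WRITE b 4 -> drop (> snap)
  v20 WRITE c 7 -> skip
  v21 WRITE c 7 -> skip
  v22 WRITE a 4 -> skip
  v23 WRITE a 3 -> skip
  v24 WRITE b 8 -> drop (> snap)
  v25 WRITE c 8 -> skip
Collected: [(2, 6), (4, 8), (8, 2), (9, 7), (10, 6), (11, 5), (13, 5), (14, 5)]

Answer: v2 6
v4 8
v8 2
v9 7
v10 6
v11 5
v13 5
v14 5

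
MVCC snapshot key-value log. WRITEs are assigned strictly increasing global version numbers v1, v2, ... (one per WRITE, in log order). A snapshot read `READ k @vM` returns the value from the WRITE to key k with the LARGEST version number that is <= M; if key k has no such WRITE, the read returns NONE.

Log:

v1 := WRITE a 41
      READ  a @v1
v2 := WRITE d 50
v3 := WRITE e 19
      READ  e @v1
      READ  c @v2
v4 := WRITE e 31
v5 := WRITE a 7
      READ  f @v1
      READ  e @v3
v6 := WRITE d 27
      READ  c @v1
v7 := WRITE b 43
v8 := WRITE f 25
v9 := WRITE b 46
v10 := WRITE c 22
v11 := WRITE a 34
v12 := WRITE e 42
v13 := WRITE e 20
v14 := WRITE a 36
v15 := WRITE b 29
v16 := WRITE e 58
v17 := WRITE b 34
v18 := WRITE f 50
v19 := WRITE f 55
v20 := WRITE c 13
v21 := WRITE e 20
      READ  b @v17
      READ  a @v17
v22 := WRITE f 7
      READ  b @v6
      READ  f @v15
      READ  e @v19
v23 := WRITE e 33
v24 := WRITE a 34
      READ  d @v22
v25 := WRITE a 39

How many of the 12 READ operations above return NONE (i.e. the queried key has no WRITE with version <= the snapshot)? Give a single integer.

Answer: 5

Derivation:
v1: WRITE a=41  (a history now [(1, 41)])
READ a @v1: history=[(1, 41)] -> pick v1 -> 41
v2: WRITE d=50  (d history now [(2, 50)])
v3: WRITE e=19  (e history now [(3, 19)])
READ e @v1: history=[(3, 19)] -> no version <= 1 -> NONE
READ c @v2: history=[] -> no version <= 2 -> NONE
v4: WRITE e=31  (e history now [(3, 19), (4, 31)])
v5: WRITE a=7  (a history now [(1, 41), (5, 7)])
READ f @v1: history=[] -> no version <= 1 -> NONE
READ e @v3: history=[(3, 19), (4, 31)] -> pick v3 -> 19
v6: WRITE d=27  (d history now [(2, 50), (6, 27)])
READ c @v1: history=[] -> no version <= 1 -> NONE
v7: WRITE b=43  (b history now [(7, 43)])
v8: WRITE f=25  (f history now [(8, 25)])
v9: WRITE b=46  (b history now [(7, 43), (9, 46)])
v10: WRITE c=22  (c history now [(10, 22)])
v11: WRITE a=34  (a history now [(1, 41), (5, 7), (11, 34)])
v12: WRITE e=42  (e history now [(3, 19), (4, 31), (12, 42)])
v13: WRITE e=20  (e history now [(3, 19), (4, 31), (12, 42), (13, 20)])
v14: WRITE a=36  (a history now [(1, 41), (5, 7), (11, 34), (14, 36)])
v15: WRITE b=29  (b history now [(7, 43), (9, 46), (15, 29)])
v16: WRITE e=58  (e history now [(3, 19), (4, 31), (12, 42), (13, 20), (16, 58)])
v17: WRITE b=34  (b history now [(7, 43), (9, 46), (15, 29), (17, 34)])
v18: WRITE f=50  (f history now [(8, 25), (18, 50)])
v19: WRITE f=55  (f history now [(8, 25), (18, 50), (19, 55)])
v20: WRITE c=13  (c history now [(10, 22), (20, 13)])
v21: WRITE e=20  (e history now [(3, 19), (4, 31), (12, 42), (13, 20), (16, 58), (21, 20)])
READ b @v17: history=[(7, 43), (9, 46), (15, 29), (17, 34)] -> pick v17 -> 34
READ a @v17: history=[(1, 41), (5, 7), (11, 34), (14, 36)] -> pick v14 -> 36
v22: WRITE f=7  (f history now [(8, 25), (18, 50), (19, 55), (22, 7)])
READ b @v6: history=[(7, 43), (9, 46), (15, 29), (17, 34)] -> no version <= 6 -> NONE
READ f @v15: history=[(8, 25), (18, 50), (19, 55), (22, 7)] -> pick v8 -> 25
READ e @v19: history=[(3, 19), (4, 31), (12, 42), (13, 20), (16, 58), (21, 20)] -> pick v16 -> 58
v23: WRITE e=33  (e history now [(3, 19), (4, 31), (12, 42), (13, 20), (16, 58), (21, 20), (23, 33)])
v24: WRITE a=34  (a history now [(1, 41), (5, 7), (11, 34), (14, 36), (24, 34)])
READ d @v22: history=[(2, 50), (6, 27)] -> pick v6 -> 27
v25: WRITE a=39  (a history now [(1, 41), (5, 7), (11, 34), (14, 36), (24, 34), (25, 39)])
Read results in order: ['41', 'NONE', 'NONE', 'NONE', '19', 'NONE', '34', '36', 'NONE', '25', '58', '27']
NONE count = 5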